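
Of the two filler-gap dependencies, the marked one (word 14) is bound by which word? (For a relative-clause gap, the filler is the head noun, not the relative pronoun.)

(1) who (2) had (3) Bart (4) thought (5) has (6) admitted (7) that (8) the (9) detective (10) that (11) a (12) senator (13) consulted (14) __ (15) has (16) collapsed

The marked gap is inside the relative clause, the direct object of "consulted".
Its filler is the head noun "detective" (via "that"), at word 9.
(The other dependency links word 1 to a gap after word 4.)

9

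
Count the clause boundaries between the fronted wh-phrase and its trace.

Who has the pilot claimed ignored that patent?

"who" is extracted from the subject of "ignored".
Boundaries crossed, outermost first: [Ø] — 1 in total.

1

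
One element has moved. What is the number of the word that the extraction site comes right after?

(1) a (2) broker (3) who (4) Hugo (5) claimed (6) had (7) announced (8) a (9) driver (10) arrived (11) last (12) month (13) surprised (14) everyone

The displaced element is "a broker" (word 2).
It is linked across 1 clause boundary (Ø).
It functions as the subject of "announced", so the gap sits immediately after word 5 ("claimed").
Base order: Hugo claimed that a broker had announced a driver arrived last month.

5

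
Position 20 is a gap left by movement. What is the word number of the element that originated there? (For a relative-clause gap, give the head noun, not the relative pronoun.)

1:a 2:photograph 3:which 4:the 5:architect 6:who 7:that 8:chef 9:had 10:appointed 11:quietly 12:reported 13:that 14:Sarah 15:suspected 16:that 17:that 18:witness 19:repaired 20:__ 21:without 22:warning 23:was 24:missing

2

The gap at 20 is the object of "repaired", inside a relative clause.
The relative pronoun is "which" (word 3); it is bound by the head noun immediately before it.
Its filler is the head noun "photograph", at word 2.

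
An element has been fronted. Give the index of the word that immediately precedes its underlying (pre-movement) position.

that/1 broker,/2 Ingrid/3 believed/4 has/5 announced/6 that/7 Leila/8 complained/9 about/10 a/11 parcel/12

The displaced element is "that broker" (word 2).
It is linked across 1 clause boundary (Ø).
It functions as the subject of "announced", so the gap sits immediately after word 4 ("believed").
Base order: Ingrid believed that that broker has announced that Leila complained about a parcel.

4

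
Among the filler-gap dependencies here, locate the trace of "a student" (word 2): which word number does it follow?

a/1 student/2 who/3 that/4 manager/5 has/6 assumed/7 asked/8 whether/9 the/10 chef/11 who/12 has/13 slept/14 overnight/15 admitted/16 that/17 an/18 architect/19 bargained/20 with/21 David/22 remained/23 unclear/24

7

The displaced element is "a student" (word 2).
It is linked across 1 clause boundary (Ø).
It functions as the subject of "asked", so the gap sits immediately after word 7 ("assumed").
Base order: That manager has assumed that a student asked whether the chef who has slept overnight admitted that an architect bargained with David.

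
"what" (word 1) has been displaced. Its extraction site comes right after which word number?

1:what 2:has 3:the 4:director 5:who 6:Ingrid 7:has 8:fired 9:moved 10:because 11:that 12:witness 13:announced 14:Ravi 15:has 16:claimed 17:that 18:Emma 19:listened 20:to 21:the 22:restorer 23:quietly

The displaced element is "what" (word 1).
It functions as the direct object of "moved", so the gap sits immediately after word 9 ("moved").
Base order: The director who Ingrid has fired has moved what because that witness announced Ravi has claimed that Emma listened to the restorer quietly.

9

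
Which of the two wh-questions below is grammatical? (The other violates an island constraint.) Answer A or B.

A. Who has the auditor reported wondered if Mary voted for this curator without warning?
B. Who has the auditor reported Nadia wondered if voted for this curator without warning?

A

In B, the wh-phrase is extracted from inside a wh-island (introduced by "if"), which blocks movement.
In A, the extraction path crosses only that-complement boundaries, which are transparent.
So A is grammatical.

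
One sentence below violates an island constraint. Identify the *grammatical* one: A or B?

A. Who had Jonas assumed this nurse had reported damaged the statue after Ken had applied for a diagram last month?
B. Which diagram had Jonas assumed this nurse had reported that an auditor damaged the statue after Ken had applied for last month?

A

In B, the wh-phrase is extracted from inside an adjunct island (introduced by "after"), which blocks movement.
In A, the extraction path crosses only that-complement boundaries, which are transparent.
So A is grammatical.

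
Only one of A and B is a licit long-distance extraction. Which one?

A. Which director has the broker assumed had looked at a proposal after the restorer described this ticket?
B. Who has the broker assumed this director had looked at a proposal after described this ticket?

A

In B, the wh-phrase is extracted from inside an adjunct island (introduced by "after"), which blocks movement.
In A, the extraction path crosses only that-complement boundaries, which are transparent.
So A is grammatical.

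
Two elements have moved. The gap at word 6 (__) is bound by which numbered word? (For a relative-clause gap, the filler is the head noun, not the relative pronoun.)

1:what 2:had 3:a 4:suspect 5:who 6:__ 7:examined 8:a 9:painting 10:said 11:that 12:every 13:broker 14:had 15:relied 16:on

4

The marked gap is inside the relative clause, the subject of "examined".
Its filler is the head noun "suspect" (via "who"), at word 4.
(The other dependency links word 1 to a gap after word 16.)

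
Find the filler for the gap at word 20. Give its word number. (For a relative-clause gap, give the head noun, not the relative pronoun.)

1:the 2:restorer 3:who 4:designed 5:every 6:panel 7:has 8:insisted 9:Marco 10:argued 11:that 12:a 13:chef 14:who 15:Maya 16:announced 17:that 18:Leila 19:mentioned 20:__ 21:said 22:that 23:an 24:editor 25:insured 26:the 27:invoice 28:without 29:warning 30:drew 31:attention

13

The gap at 20 is the subject of "said", inside a relative clause.
The relative pronoun is "who" (word 14); it is bound by the head noun immediately before it.
Its filler is the head noun "chef", at word 13.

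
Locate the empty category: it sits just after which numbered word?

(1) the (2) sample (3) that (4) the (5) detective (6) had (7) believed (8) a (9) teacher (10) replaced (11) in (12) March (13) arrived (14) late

The displaced element is "the sample" (word 2).
It is linked across 1 clause boundary (Ø).
It functions as the direct object of "replaced", so the gap sits immediately after word 10 ("replaced").
Base order: The detective had believed a teacher replaced the sample in March.

10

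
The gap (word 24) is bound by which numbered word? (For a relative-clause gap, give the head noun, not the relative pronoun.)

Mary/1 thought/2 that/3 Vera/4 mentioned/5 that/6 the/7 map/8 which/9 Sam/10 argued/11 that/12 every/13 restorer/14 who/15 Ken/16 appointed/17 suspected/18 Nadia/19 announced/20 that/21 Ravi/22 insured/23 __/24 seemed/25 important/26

The gap at 24 is the object of "insured", inside a relative clause.
The relative pronoun is "which" (word 9); it is bound by the head noun immediately before it.
Its filler is the head noun "map", at word 8.

8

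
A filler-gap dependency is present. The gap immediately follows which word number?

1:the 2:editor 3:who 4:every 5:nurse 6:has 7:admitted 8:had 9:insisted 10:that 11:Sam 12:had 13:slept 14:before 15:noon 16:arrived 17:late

The displaced element is "the editor" (word 2).
It is linked across 1 clause boundary (Ø).
It functions as the subject of "insisted", so the gap sits immediately after word 7 ("admitted").
Base order: Every nurse has admitted the editor had insisted that Sam had slept before noon.

7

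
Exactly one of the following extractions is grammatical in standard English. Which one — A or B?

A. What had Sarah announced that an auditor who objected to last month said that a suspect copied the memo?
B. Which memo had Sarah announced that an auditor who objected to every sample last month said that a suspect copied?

In A, the wh-phrase is extracted from inside a complex-NP island (relative clause) (introduced by "who"), which blocks movement.
In B, the extraction path crosses only that-complement boundaries, which are transparent.
So B is grammatical.

B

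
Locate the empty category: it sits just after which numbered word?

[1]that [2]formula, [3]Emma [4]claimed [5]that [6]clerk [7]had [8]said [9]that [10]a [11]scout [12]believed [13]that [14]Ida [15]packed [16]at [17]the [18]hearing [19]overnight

15

The displaced element is "that formula" (word 2).
It is linked across 3 clause boundaries (Ø → that → that).
It functions as the direct object of "packed", so the gap sits immediately after word 15 ("packed").
Base order: Emma claimed that clerk had said that a scout believed that Ida packed that formula at the hearing overnight.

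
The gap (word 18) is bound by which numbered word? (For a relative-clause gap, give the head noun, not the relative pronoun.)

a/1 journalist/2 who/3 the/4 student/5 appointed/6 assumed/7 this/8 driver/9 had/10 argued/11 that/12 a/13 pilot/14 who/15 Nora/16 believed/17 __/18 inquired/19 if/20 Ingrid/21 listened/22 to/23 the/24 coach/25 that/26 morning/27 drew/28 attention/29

14

The gap at 18 is the subject of "inquired", inside a relative clause.
The relative pronoun is "who" (word 15); it is bound by the head noun immediately before it.
Its filler is the head noun "pilot", at word 14.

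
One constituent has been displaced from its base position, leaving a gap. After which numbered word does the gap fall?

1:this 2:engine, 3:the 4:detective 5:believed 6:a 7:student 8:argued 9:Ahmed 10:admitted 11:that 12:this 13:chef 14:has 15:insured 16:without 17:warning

The displaced element is "this engine" (word 2).
It is linked across 3 clause boundaries (Ø → Ø → that).
It functions as the direct object of "insured", so the gap sits immediately after word 15 ("insured").
Base order: The detective believed a student argued Ahmed admitted that this chef has insured this engine without warning.

15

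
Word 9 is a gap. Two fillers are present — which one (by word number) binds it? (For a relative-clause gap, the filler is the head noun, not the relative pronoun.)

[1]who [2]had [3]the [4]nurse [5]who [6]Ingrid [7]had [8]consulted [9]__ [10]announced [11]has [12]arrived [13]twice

4

The marked gap is inside the relative clause, the direct object of "consulted".
Its filler is the head noun "nurse" (via "who"), at word 4.
(The other dependency links word 1 to a gap after word 10.)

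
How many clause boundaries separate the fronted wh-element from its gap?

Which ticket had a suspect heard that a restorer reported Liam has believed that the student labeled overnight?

3

"which ticket" is extracted from the object of "labeled".
Boundaries crossed, outermost first: [that], [Ø], [that] — 3 in total.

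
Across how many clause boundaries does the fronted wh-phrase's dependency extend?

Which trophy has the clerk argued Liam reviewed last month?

1

"which trophy" is extracted from the object of "reviewed".
Boundaries crossed, outermost first: [Ø] — 1 in total.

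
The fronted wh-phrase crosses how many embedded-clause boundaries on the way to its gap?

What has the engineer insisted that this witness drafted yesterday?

"what" is extracted from the object of "drafted".
Boundaries crossed, outermost first: [that] — 1 in total.

1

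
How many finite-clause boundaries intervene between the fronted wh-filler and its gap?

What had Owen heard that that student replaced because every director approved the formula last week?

1

"what" is extracted from the object of "replaced".
Boundaries crossed, outermost first: [that] — 1 in total.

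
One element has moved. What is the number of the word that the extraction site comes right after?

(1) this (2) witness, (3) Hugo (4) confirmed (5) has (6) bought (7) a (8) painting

The displaced element is "this witness" (word 2).
It is linked across 1 clause boundary (Ø).
It functions as the subject of "bought", so the gap sits immediately after word 4 ("confirmed").
Base order: Hugo confirmed that this witness has bought a painting.

4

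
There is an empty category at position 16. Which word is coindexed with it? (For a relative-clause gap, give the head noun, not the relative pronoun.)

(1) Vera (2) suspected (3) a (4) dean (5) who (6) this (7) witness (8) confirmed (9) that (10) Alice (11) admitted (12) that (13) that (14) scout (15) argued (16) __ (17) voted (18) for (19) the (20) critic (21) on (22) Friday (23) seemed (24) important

The gap at 16 is the subject of "voted", inside a relative clause.
The relative pronoun is "who" (word 5); it is bound by the head noun immediately before it.
Its filler is the head noun "dean", at word 4.

4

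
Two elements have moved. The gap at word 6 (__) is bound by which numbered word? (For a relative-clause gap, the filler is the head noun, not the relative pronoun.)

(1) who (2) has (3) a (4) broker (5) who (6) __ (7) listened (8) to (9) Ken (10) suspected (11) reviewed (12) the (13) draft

4

The marked gap is inside the relative clause, the subject of "listened".
Its filler is the head noun "broker" (via "who"), at word 4.
(The other dependency links word 1 to a gap after word 10.)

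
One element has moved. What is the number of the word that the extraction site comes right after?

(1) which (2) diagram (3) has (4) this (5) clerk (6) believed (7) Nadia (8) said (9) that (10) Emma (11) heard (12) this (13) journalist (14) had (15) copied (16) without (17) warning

15

The displaced element is "which diagram" (word 2).
It is linked across 3 clause boundaries (Ø → that → Ø).
It functions as the direct object of "copied", so the gap sits immediately after word 15 ("copied").
Base order: This clerk has believed Nadia said that Emma heard this journalist had copied which diagram without warning.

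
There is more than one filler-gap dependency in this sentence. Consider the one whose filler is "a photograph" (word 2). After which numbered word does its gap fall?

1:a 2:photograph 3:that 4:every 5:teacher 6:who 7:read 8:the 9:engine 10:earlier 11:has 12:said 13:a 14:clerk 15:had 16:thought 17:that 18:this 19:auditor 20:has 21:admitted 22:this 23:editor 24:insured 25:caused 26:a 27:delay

24

The displaced element is "a photograph" (word 2).
It is linked across 3 clause boundaries (Ø → that → Ø).
It functions as the direct object of "insured", so the gap sits immediately after word 24 ("insured").
Base order: Every teacher who read the engine earlier has said a clerk had thought that this auditor has admitted this editor insured a photograph.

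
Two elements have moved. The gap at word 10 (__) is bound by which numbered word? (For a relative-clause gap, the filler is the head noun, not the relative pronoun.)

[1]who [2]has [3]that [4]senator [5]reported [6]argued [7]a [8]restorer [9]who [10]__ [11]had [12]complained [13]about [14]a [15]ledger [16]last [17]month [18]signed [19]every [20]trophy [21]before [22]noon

The marked gap is inside the relative clause, the subject of "complained".
Its filler is the head noun "restorer" (via "who"), at word 8.
(The other dependency links word 1 to a gap after word 5.)

8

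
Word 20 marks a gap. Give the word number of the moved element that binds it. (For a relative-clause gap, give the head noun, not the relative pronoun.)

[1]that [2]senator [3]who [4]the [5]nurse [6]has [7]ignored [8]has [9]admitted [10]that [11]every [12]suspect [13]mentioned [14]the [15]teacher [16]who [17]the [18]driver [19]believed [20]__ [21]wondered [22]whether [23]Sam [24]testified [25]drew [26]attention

15

The gap at 20 is the subject of "wondered", inside a relative clause.
The relative pronoun is "who" (word 16); it is bound by the head noun immediately before it.
Its filler is the head noun "teacher", at word 15.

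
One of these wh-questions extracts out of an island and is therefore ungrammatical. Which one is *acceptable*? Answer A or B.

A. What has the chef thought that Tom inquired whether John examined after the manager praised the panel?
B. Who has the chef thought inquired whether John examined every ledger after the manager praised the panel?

In A, the wh-phrase is extracted from inside a wh-island (introduced by "whether"), which blocks movement.
In B, the extraction path crosses only that-complement boundaries, which are transparent.
So B is grammatical.

B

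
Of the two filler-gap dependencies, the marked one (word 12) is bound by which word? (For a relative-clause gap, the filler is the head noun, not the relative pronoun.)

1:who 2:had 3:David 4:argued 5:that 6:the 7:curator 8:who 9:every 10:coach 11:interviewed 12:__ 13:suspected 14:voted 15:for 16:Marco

The marked gap is inside the relative clause, the direct object of "interviewed".
Its filler is the head noun "curator" (via "who"), at word 7.
(The other dependency links word 1 to a gap after word 13.)

7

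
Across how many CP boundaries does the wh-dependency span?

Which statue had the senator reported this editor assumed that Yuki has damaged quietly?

2

"which statue" is extracted from the object of "damaged".
Boundaries crossed, outermost first: [Ø], [that] — 2 in total.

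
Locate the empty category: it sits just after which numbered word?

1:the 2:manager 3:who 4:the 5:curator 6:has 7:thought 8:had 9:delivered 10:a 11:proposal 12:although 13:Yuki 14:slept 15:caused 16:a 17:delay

The displaced element is "the manager" (word 2).
It is linked across 1 clause boundary (Ø).
It functions as the subject of "delivered", so the gap sits immediately after word 7 ("thought").
Base order: The curator has thought the manager had delivered a proposal although Yuki slept.

7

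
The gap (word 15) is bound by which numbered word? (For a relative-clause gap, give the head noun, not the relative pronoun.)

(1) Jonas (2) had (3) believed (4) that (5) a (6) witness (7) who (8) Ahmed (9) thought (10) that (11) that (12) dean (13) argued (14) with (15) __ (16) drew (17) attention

The gap at 15 is the prepositional object of "argued", inside a relative clause.
The relative pronoun is "who" (word 7); it is bound by the head noun immediately before it.
Its filler is the head noun "witness", at word 6.

6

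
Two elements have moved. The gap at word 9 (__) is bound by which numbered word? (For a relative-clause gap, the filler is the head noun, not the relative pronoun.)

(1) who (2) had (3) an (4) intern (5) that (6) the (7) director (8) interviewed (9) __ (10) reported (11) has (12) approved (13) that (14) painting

The marked gap is inside the relative clause, the direct object of "interviewed".
Its filler is the head noun "intern" (via "that"), at word 4.
(The other dependency links word 1 to a gap after word 10.)

4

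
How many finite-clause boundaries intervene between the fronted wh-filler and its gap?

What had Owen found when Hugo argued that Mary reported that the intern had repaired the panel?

"what" originates inside the matrix clause — no clause boundary is crossed.

0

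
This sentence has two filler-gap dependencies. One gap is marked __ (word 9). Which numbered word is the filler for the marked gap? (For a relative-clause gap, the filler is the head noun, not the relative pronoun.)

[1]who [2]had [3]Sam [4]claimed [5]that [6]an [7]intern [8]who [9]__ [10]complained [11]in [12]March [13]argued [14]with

The marked gap is inside the relative clause, the subject of "complained".
Its filler is the head noun "intern" (via "who"), at word 7.
(The other dependency links word 1 to a gap after word 14.)

7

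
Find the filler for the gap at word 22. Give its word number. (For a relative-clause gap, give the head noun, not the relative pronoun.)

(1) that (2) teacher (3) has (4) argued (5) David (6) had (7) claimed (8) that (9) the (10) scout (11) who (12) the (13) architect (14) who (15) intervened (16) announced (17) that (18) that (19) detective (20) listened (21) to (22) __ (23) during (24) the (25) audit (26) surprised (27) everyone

The gap at 22 is the prepositional object of "listened", inside a relative clause.
The relative pronoun is "who" (word 11); it is bound by the head noun immediately before it.
Its filler is the head noun "scout", at word 10.

10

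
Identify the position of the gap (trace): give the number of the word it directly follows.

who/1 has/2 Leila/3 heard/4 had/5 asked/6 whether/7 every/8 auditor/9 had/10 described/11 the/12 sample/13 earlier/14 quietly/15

4

The displaced element is "who" (word 1).
It is linked across 1 clause boundary (Ø).
It functions as the subject of "asked", so the gap sits immediately after word 4 ("heard").
Base order: Leila has heard that who had asked whether every auditor had described the sample earlier quietly.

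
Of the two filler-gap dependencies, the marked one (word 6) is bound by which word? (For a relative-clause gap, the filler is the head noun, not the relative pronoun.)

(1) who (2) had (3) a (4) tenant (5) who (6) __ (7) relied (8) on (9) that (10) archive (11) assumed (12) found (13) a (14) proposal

The marked gap is inside the relative clause, the subject of "relied".
Its filler is the head noun "tenant" (via "who"), at word 4.
(The other dependency links word 1 to a gap after word 11.)

4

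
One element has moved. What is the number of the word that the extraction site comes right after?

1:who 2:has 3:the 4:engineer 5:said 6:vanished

5

The displaced element is "who" (word 1).
It is linked across 1 clause boundary (Ø).
It functions as the subject of "vanished", so the gap sits immediately after word 5 ("said").
Base order: The engineer has said who vanished.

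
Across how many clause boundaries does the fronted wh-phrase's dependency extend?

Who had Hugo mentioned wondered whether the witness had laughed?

1

"who" is extracted from the subject of "wondered".
Boundaries crossed, outermost first: [Ø] — 1 in total.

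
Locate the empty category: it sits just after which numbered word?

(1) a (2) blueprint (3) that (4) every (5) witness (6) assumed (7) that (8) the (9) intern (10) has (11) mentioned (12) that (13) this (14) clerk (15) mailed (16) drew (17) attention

The displaced element is "a blueprint" (word 2).
It is linked across 2 clause boundaries (that → that).
It functions as the direct object of "mailed", so the gap sits immediately after word 15 ("mailed").
Base order: Every witness assumed that the intern has mentioned that this clerk mailed a blueprint.

15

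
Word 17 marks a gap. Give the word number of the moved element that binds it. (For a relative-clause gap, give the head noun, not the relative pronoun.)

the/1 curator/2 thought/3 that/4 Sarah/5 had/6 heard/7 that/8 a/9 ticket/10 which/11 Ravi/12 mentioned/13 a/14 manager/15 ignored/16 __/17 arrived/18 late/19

The gap at 17 is the object of "ignored", inside a relative clause.
The relative pronoun is "which" (word 11); it is bound by the head noun immediately before it.
Its filler is the head noun "ticket", at word 10.

10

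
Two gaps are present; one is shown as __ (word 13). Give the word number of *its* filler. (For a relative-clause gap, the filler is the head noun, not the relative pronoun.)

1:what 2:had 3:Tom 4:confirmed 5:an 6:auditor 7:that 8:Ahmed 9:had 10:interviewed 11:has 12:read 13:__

1

The marked gap is the direct object of "read".
Its filler is the fronted wh-phrase "what", at word 1.
(The other dependency links word 6 to a gap after word 10.)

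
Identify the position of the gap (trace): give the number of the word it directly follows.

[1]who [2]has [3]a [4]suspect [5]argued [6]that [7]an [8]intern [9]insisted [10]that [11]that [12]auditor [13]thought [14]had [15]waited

13

The displaced element is "who" (word 1).
It is linked across 3 clause boundaries (that → that → Ø).
It functions as the subject of "waited", so the gap sits immediately after word 13 ("thought").
Base order: A suspect has argued that an intern insisted that that auditor thought that who had waited.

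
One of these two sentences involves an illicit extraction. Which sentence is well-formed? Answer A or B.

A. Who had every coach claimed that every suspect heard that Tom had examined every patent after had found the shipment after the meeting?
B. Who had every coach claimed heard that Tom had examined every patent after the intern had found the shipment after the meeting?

B

In A, the wh-phrase is extracted from inside an adjunct island (introduced by "after"), which blocks movement.
In B, the extraction path crosses only that-complement boundaries, which are transparent.
So B is grammatical.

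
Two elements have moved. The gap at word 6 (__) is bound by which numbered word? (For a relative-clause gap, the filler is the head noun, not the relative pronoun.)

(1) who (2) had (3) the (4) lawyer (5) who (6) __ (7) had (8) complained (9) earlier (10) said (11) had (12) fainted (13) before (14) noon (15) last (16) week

4

The marked gap is inside the relative clause, the subject of "complained".
Its filler is the head noun "lawyer" (via "who"), at word 4.
(The other dependency links word 1 to a gap after word 10.)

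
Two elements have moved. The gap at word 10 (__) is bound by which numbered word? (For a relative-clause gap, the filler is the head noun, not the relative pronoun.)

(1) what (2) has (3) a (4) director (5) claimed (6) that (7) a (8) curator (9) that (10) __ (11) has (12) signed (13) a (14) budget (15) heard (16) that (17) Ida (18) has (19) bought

The marked gap is inside the relative clause, the subject of "signed".
Its filler is the head noun "curator" (via "that"), at word 8.
(The other dependency links word 1 to a gap after word 19.)

8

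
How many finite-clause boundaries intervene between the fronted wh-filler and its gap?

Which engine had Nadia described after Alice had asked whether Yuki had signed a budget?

"which engine" originates inside the matrix clause — no clause boundary is crossed.

0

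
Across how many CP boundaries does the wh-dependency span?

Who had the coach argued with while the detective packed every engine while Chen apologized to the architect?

"who" originates inside the matrix clause — no clause boundary is crossed.

0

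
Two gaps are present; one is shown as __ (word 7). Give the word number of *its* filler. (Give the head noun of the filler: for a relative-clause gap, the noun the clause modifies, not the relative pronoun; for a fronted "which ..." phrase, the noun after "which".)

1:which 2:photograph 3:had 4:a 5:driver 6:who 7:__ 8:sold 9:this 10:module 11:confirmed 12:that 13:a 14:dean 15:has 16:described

5

The marked gap is inside the relative clause, the subject of "sold".
Its filler is the head noun "driver" (via "who"), at word 5.
(The other dependency links word 2 to a gap after word 16.)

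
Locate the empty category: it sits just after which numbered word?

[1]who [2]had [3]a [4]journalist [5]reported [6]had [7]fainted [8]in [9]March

The displaced element is "who" (word 1).
It is linked across 1 clause boundary (Ø).
It functions as the subject of "fainted", so the gap sits immediately after word 5 ("reported").
Base order: A journalist had reported that who had fainted in March.

5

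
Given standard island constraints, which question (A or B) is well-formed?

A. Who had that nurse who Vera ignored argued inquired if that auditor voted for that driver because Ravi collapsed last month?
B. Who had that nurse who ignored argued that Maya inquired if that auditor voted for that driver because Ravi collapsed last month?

In B, the wh-phrase is extracted from inside a complex-NP island (relative clause) (introduced by "who"), which blocks movement.
In A, the extraction path crosses only that-complement boundaries, which are transparent.
So A is grammatical.

A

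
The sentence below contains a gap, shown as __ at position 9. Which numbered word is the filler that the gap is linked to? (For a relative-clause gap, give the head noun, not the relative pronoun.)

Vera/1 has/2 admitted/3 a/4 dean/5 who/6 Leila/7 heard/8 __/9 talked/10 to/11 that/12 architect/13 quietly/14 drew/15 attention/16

5

The gap at 9 is the subject of "talked", inside a relative clause.
The relative pronoun is "who" (word 6); it is bound by the head noun immediately before it.
Its filler is the head noun "dean", at word 5.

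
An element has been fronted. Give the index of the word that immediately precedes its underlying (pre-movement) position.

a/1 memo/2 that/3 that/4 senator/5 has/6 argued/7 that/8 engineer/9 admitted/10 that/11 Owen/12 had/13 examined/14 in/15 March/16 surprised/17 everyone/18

14

The displaced element is "a memo" (word 2).
It is linked across 2 clause boundaries (Ø → that).
It functions as the direct object of "examined", so the gap sits immediately after word 14 ("examined").
Base order: That senator has argued that engineer admitted that Owen had examined a memo in March.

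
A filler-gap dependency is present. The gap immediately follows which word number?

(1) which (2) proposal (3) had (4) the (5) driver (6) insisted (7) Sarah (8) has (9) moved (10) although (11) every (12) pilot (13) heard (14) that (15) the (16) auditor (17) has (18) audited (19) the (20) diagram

9

The displaced element is "which proposal" (word 2).
It is linked across 1 clause boundary (Ø).
It functions as the direct object of "moved", so the gap sits immediately after word 9 ("moved").
Base order: The driver had insisted Sarah has moved which proposal although every pilot heard that the auditor has audited the diagram.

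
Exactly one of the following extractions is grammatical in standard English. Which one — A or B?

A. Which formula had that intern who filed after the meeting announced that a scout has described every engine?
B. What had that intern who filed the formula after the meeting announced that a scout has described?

B

In A, the wh-phrase is extracted from inside a complex-NP island (relative clause) (introduced by "who"), which blocks movement.
In B, the extraction path crosses only that-complement boundaries, which are transparent.
So B is grammatical.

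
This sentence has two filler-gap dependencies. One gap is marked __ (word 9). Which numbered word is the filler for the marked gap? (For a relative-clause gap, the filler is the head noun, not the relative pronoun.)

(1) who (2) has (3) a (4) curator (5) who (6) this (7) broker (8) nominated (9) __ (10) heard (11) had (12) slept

The marked gap is inside the relative clause, the direct object of "nominated".
Its filler is the head noun "curator" (via "who"), at word 4.
(The other dependency links word 1 to a gap after word 10.)

4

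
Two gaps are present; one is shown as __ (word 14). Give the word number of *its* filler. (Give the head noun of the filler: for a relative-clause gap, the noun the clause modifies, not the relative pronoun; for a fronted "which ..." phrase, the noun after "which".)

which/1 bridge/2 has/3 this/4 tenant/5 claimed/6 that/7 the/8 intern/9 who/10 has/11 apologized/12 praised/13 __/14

2

The marked gap is the direct object of "praised".
Its filler is the fronted wh-phrase "which bridge", at word 2.
(The other dependency links word 9 to a gap after word 10.)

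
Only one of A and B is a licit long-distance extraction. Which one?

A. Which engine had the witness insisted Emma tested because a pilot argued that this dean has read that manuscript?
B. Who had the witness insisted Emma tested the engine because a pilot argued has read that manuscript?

In B, the wh-phrase is extracted from inside an adjunct island (introduced by "because"), which blocks movement.
In A, the extraction path crosses only that-complement boundaries, which are transparent.
So A is grammatical.

A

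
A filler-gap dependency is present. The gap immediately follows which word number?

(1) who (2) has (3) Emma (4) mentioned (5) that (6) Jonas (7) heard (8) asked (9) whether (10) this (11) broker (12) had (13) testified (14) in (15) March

The displaced element is "who" (word 1).
It is linked across 2 clause boundaries (that → Ø).
It functions as the subject of "asked", so the gap sits immediately after word 7 ("heard").
Base order: Emma has mentioned that Jonas heard that who asked whether this broker had testified in March.

7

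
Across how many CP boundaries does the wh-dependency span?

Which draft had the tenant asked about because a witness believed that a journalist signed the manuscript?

0

"which draft" originates inside the matrix clause — no clause boundary is crossed.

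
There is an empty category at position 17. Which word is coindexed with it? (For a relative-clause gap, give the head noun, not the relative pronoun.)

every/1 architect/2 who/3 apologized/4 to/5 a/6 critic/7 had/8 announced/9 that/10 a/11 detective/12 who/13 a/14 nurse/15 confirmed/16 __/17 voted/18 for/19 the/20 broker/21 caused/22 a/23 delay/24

12

The gap at 17 is the subject of "voted", inside a relative clause.
The relative pronoun is "who" (word 13); it is bound by the head noun immediately before it.
Its filler is the head noun "detective", at word 12.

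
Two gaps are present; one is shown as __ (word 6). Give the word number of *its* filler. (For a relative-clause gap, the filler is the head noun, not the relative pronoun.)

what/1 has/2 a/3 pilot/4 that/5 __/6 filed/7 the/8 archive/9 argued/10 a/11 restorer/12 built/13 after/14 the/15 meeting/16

4

The marked gap is inside the relative clause, the subject of "filed".
Its filler is the head noun "pilot" (via "that"), at word 4.
(The other dependency links word 1 to a gap after word 13.)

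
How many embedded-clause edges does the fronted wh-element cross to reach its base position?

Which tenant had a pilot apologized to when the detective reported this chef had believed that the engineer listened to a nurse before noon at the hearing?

"which tenant" originates inside the matrix clause — no clause boundary is crossed.

0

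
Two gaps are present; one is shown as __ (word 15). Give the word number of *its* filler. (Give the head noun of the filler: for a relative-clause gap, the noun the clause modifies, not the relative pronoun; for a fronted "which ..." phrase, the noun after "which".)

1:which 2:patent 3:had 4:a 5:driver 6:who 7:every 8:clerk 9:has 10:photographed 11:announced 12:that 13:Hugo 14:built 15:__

The marked gap is the direct object of "built".
Its filler is the fronted wh-phrase "which patent", at word 2.
(The other dependency links word 5 to a gap after word 10.)

2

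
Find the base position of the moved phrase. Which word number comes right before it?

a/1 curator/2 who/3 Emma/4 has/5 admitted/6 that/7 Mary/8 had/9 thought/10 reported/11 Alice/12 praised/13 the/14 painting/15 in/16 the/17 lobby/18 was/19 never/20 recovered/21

The displaced element is "a curator" (word 2).
It is linked across 2 clause boundaries (that → Ø).
It functions as the subject of "reported", so the gap sits immediately after word 10 ("thought").
Base order: Emma has admitted that Mary had thought that a curator reported Alice praised the painting in the lobby.

10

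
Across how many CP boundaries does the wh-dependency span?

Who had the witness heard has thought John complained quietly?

"who" is extracted from the subject of "thought".
Boundaries crossed, outermost first: [Ø] — 1 in total.

1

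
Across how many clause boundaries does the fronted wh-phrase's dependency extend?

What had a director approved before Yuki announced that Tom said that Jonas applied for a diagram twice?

"what" originates inside the matrix clause — no clause boundary is crossed.

0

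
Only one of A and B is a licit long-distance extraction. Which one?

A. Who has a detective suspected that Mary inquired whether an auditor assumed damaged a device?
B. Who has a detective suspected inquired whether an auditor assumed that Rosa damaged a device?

In A, the wh-phrase is extracted from inside a wh-island (introduced by "whether"), which blocks movement.
In B, the extraction path crosses only that-complement boundaries, which are transparent.
So B is grammatical.

B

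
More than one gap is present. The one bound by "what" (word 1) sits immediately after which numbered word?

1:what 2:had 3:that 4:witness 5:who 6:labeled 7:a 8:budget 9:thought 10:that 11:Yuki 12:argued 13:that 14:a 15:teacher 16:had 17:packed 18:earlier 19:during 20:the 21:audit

17

The displaced element is "what" (word 1).
It is linked across 2 clause boundaries (that → that).
It functions as the direct object of "packed", so the gap sits immediately after word 17 ("packed").
Base order: That witness who labeled a budget had thought that Yuki argued that a teacher had packed what earlier during the audit.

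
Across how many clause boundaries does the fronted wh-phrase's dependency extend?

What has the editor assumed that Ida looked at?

"what" is extracted from the PP object of "looked".
Boundaries crossed, outermost first: [that] — 1 in total.

1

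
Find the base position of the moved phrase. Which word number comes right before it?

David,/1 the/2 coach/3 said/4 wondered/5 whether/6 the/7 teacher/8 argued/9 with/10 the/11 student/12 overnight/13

4

The displaced element is "David" (word 1).
It is linked across 1 clause boundary (Ø).
It functions as the subject of "wondered", so the gap sits immediately after word 4 ("said").
Base order: The coach said that David wondered whether the teacher argued with the student overnight.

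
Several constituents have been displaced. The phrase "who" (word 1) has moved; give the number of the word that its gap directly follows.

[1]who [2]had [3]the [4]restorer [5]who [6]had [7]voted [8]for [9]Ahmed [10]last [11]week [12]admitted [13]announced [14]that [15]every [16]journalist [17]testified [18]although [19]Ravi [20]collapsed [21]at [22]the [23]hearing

The displaced element is "who" (word 1).
It is linked across 1 clause boundary (Ø).
It functions as the subject of "announced", so the gap sits immediately after word 12 ("admitted").
Base order: The restorer who had voted for Ahmed last week had admitted who announced that every journalist testified although Ravi collapsed at the hearing.

12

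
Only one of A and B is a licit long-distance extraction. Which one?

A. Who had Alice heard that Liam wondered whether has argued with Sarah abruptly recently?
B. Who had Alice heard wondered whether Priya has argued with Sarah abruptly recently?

B

In A, the wh-phrase is extracted from inside a wh-island (introduced by "whether"), which blocks movement.
In B, the extraction path crosses only that-complement boundaries, which are transparent.
So B is grammatical.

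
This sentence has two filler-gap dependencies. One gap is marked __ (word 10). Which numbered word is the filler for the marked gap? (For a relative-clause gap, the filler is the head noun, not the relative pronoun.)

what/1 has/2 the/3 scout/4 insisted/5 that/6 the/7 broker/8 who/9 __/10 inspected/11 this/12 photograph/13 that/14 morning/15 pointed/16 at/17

The marked gap is inside the relative clause, the subject of "inspected".
Its filler is the head noun "broker" (via "who"), at word 8.
(The other dependency links word 1 to a gap after word 17.)

8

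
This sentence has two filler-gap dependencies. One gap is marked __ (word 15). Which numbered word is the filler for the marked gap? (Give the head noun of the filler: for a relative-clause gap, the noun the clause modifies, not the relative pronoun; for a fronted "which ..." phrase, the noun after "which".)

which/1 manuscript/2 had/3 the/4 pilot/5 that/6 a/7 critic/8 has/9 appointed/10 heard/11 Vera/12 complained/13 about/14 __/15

The marked gap is the object of the preposition "about" of "complained".
Its filler is the fronted wh-phrase "which manuscript", at word 2.
(The other dependency links word 5 to a gap after word 10.)

2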